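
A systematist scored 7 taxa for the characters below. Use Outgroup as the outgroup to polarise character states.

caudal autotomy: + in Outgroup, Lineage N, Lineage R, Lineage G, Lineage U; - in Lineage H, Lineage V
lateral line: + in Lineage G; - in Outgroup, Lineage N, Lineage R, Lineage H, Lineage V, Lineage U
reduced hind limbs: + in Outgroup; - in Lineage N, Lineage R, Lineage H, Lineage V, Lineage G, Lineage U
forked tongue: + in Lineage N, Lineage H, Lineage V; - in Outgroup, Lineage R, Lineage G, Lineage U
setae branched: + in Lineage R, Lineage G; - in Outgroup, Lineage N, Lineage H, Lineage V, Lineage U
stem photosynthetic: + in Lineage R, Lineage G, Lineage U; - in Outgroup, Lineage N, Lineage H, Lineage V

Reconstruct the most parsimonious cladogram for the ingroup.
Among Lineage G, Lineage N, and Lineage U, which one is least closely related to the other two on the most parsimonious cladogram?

Lineage N

Character polarity is set by the outgroup: the derived state is whichever differs from the outgroup's state, so for caudal autotomy, reduced hind limbs the derived state is '-', and for the remaining characters it is '+'.
Only Lineage H and Lineage V show the derived state '-' for caudal autotomy, supporting them as a clade.
lateral line (derived state '+') is unique to Lineage G (autapomorphy; uninformative for grouping).
reduced hind limbs (derived state '-') is shared by all ingroup taxa — unites the whole ingroup.
Only Lineage H, Lineage N, and Lineage V show the derived state '+' for forked tongue, supporting them as a clade.
setae branched: derived state '+' in Lineage G and Lineage R only — synapomorphy for {Lineage G, Lineage R}.
stem photosynthetic: derived state '+' in Lineage G, Lineage R, and Lineage U only — synapomorphy for {Lineage G, Lineage R, Lineage U}.
Most parsimonious ingroup topology: ((Lineage N,(Lineage H,Lineage V)),((Lineage R,Lineage G),Lineage U)).
Lineage U and Lineage G share a more recent common ancestor with each other than either does with Lineage N, so Lineage N is the least closely related of the three.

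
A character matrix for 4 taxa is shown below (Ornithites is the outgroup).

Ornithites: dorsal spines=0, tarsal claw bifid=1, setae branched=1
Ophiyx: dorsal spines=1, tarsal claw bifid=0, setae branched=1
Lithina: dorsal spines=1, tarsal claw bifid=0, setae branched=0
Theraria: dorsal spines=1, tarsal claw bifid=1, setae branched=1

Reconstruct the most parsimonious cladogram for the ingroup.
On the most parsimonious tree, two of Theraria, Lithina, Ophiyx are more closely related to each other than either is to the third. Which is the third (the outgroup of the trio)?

Theraria

Character polarity is set by the outgroup: the derived state is whichever differs from the outgroup's state, so for tarsal claw bifid, setae branched the derived state is '0', and for the remaining characters it is '1'.
All ingroup taxa share the derived state '1' for dorsal spines; it defines the ingroup but does not resolve relationships within it.
tarsal claw bifid (derived state '0') is shared by Lithina and Ophiyx — a synapomorphy uniting that clade.
setae branched: derived state '0' in Lithina only — an autapomorphy, so it tells us nothing about relationships among taxa.
Most parsimonious ingroup topology: ((Ophiyx,Lithina),Theraria).
Ophiyx and Lithina share a more recent common ancestor with each other than either does with Theraria, so Theraria is the least closely related of the three.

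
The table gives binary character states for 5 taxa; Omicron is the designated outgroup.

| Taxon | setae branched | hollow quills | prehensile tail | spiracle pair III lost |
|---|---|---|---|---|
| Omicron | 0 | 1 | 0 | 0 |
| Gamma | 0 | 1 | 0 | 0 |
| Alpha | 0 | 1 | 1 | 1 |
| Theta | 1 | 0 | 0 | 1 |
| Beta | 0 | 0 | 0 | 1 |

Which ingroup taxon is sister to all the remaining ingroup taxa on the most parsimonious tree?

Character polarity is set by the outgroup: the derived state is whichever differs from the outgroup's state, so for hollow quills the derived state is '0', and for the remaining characters it is '1'.
setae branched: derived state '1' in Theta only — an autapomorphy, so it tells us nothing about relationships among taxa.
Only Beta and Theta show the derived state '0' for hollow quills, supporting them as a clade.
prehensile tail: derived state '1' in Alpha only — an autapomorphy, so it tells us nothing about relationships among taxa.
spiracle pair III lost: derived state '1' in Alpha, Beta, and Theta only — synapomorphy for {Alpha, Beta, Theta}.
Most parsimonious ingroup topology: (Gamma,(Alpha,(Theta,Beta))).
Gamma is sister to the clade containing all other ingroup taxa, so it is the earliest-diverging (most basal) ingroup lineage.

Gamma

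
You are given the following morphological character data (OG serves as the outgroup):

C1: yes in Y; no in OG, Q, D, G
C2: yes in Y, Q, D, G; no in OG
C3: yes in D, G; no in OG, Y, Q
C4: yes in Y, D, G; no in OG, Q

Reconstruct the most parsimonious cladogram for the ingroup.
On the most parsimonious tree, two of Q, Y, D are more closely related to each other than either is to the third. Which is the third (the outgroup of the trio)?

The outgroup has state 'no' for every character, so 'yes' is the derived state throughout.
C1 (derived state 'yes') is unique to Y (autapomorphy; uninformative for grouping).
All ingroup taxa share the derived state 'yes' for C2; it defines the ingroup but does not resolve relationships within it.
C3 (derived state 'yes') is shared by D and G — a synapomorphy uniting that clade.
C4 (derived state 'yes') is shared by D, G, and Y — a synapomorphy uniting that clade.
Most parsimonious ingroup topology: ((Y,(D,G)),Q).
Y and D share a more recent common ancestor with each other than either does with Q, so Q is the least closely related of the three.

Q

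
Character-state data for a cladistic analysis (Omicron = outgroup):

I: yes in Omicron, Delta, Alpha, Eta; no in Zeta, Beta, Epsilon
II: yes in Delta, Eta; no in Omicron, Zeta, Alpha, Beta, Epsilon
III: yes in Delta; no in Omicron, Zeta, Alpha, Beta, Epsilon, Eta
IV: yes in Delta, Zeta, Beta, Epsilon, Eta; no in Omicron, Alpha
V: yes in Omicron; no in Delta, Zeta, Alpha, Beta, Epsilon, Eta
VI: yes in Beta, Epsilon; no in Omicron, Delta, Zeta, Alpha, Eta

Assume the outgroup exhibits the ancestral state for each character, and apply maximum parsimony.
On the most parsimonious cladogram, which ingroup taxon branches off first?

Alpha

Character polarity is set by the outgroup: the derived state is whichever differs from the outgroup's state, so for I, V the derived state is 'no', and for the remaining characters it is 'yes'.
I (derived state 'no') is shared by Beta, Epsilon, and Zeta — a synapomorphy uniting that clade.
Only Delta and Eta show the derived state 'yes' for II, supporting them as a clade.
III: derived state 'yes' in Delta only — an autapomorphy, so it tells us nothing about relationships among taxa.
Only Beta, Delta, Epsilon, Eta, and Zeta show the derived state 'yes' for IV, supporting them as a clade.
All ingroup taxa share the derived state 'no' for V; it defines the ingroup but does not resolve relationships within it.
Only Beta and Epsilon show the derived state 'yes' for VI, supporting them as a clade.
Most parsimonious ingroup topology: (((Delta,Eta),(Zeta,(Beta,Epsilon))),Alpha).
Alpha is sister to the clade containing all other ingroup taxa, so it is the earliest-diverging (most basal) ingroup lineage.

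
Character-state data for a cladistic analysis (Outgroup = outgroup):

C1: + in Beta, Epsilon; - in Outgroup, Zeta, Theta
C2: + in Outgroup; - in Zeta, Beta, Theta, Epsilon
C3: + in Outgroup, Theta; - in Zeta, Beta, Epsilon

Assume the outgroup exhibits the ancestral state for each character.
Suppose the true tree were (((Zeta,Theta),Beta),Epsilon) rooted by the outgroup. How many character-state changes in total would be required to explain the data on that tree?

Map each character onto (((Zeta,Theta),Beta),Epsilon) (rooted by Outgroup) and count the minimum state changes it requires (Fitch parsimony):
C1: 2; C2: 1; C3: 2.
Total tree length = 5.

5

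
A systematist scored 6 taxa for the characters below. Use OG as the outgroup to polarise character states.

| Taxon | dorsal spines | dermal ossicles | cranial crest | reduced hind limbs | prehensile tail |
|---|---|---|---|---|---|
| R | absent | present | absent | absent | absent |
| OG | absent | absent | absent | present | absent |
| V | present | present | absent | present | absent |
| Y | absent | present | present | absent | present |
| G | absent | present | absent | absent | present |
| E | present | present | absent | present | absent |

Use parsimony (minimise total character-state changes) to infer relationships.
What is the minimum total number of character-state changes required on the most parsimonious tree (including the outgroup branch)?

Character polarity is set by the outgroup: the derived state is whichever differs from the outgroup's state, so for reduced hind limbs the derived state is 'absent', and for the remaining characters it is 'present'.
dorsal spines: derived state 'present' in E and V only — synapomorphy for {E, V}.
dermal ossicles (derived state 'present') is shared by all ingroup taxa — unites the whole ingroup.
cranial crest (derived state 'present') is unique to Y (autapomorphy; uninformative for grouping).
reduced hind limbs (derived state 'absent') is shared by G, R, and Y — a synapomorphy uniting that clade.
Only G and Y show the derived state 'present' for prehensile tail, supporting them as a clade.
Most parsimonious ingroup topology: ((E,V),((G,Y),R)).
Changes per character on this tree: dorsal spines: 1; dermal ossicles: 1; cranial crest: 1; reduced hind limbs: 1; prehensile tail: 1.
Total = 5.

5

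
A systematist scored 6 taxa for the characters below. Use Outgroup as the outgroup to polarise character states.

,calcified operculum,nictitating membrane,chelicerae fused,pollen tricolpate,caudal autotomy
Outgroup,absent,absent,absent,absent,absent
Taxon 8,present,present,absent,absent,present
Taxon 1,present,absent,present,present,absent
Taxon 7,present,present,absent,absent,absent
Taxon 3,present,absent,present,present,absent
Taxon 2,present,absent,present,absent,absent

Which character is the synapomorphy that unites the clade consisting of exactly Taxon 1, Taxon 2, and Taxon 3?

The outgroup has state 'absent' for every character, so 'present' is the derived state throughout.
calcified operculum (derived state 'present') is shared by all ingroup taxa — unites the whole ingroup.
Only Taxon 7 and Taxon 8 show the derived state 'present' for nictitating membrane, supporting them as a clade.
Only Taxon 1, Taxon 2, and Taxon 3 show the derived state 'present' for chelicerae fused, supporting them as a clade.
pollen tricolpate (derived state 'present') is shared by Taxon 1 and Taxon 3 — a synapomorphy uniting that clade.
caudal autotomy: derived state 'present' in Taxon 8 only — an autapomorphy, so it tells us nothing about relationships among taxa.
Most parsimonious ingroup topology: ((Taxon 8,Taxon 7),((Taxon 1,Taxon 3),Taxon 2)).
The clade {Taxon 1, Taxon 2, Taxon 3} is supported by chelicerae fused: its derived state 'present' occurs in exactly those taxa and in no other taxon (including the outgroup).

chelicerae fused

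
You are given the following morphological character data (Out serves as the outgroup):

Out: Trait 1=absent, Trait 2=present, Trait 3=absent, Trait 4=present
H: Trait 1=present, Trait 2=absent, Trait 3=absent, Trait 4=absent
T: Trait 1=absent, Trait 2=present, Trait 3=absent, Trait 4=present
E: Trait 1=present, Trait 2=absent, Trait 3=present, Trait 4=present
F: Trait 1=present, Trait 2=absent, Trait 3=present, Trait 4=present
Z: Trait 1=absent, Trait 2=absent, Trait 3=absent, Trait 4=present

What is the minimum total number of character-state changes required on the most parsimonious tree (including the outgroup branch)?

4

Character polarity is set by the outgroup: the derived state is whichever differs from the outgroup's state, so for Trait 2, Trait 4 the derived state is 'absent', and for the remaining characters it is 'present'.
Trait 1 (derived state 'present') is shared by E, F, and H — a synapomorphy uniting that clade.
Trait 2 (derived state 'absent') is shared by E, F, H, and Z — a synapomorphy uniting that clade.
Trait 3 (derived state 'present') is shared by E and F — a synapomorphy uniting that clade.
Trait 4: derived state 'absent' in H only — an autapomorphy, so it tells us nothing about relationships among taxa.
Most parsimonious ingroup topology: (((H,(E,F)),Z),T).
Changes per character on this tree: Trait 1: 1; Trait 2: 1; Trait 3: 1; Trait 4: 1.
Total = 4.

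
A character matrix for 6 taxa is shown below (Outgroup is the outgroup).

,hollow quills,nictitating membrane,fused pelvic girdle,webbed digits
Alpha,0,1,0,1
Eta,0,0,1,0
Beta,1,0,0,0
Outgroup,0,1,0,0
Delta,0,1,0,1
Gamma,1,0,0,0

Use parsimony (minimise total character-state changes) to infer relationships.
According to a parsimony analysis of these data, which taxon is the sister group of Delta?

Alpha

Character polarity is set by the outgroup: the derived state is whichever differs from the outgroup's state, so for nictitating membrane the derived state is '0', and for the remaining characters it is '1'.
Only Beta and Gamma show the derived state '1' for hollow quills, supporting them as a clade.
nictitating membrane (derived state '0') is shared by Beta, Eta, and Gamma — a synapomorphy uniting that clade.
fused pelvic girdle: derived state '1' in Eta only — an autapomorphy, so it tells us nothing about relationships among taxa.
webbed digits (derived state '1') is shared by Alpha and Delta — a synapomorphy uniting that clade.
Most parsimonious ingroup topology: ((Delta,Alpha),((Beta,Gamma),Eta)).
Delta and Alpha form a cherry on this tree, so they are sister taxa.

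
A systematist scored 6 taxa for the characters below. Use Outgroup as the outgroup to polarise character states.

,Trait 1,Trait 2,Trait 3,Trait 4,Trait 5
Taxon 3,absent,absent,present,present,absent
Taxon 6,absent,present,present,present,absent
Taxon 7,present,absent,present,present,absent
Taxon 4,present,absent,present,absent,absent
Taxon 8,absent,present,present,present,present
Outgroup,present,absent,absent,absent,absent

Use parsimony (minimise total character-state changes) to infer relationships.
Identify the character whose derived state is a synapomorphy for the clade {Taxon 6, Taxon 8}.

Trait 2

Character polarity is set by the outgroup: the derived state is whichever differs from the outgroup's state, so for Trait 1 the derived state is 'absent', and for the remaining characters it is 'present'.
Only Taxon 3, Taxon 6, and Taxon 8 show the derived state 'absent' for Trait 1, supporting them as a clade.
Trait 2: derived state 'present' in Taxon 6 and Taxon 8 only — synapomorphy for {Taxon 6, Taxon 8}.
All ingroup taxa share the derived state 'present' for Trait 3; it defines the ingroup but does not resolve relationships within it.
Only Taxon 3, Taxon 6, Taxon 7, and Taxon 8 show the derived state 'present' for Trait 4, supporting them as a clade.
Trait 5: derived state 'present' in Taxon 8 only — an autapomorphy, so it tells us nothing about relationships among taxa.
Most parsimonious ingroup topology: ((((Taxon 8,Taxon 6),Taxon 3),Taxon 7),Taxon 4).
The clade {Taxon 6, Taxon 8} is supported by Trait 2: its derived state 'present' occurs in exactly those taxa and in no other taxon (including the outgroup).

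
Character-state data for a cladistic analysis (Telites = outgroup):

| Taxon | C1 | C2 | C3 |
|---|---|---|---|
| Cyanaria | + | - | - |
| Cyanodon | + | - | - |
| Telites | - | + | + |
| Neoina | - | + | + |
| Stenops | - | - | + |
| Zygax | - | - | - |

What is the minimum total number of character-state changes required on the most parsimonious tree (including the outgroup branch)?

Character polarity is set by the outgroup: the derived state is whichever differs from the outgroup's state, so for C2, C3 the derived state is '-', and for the remaining characters it is '+'.
C1: derived state '+' in Cyanaria and Cyanodon only — synapomorphy for {Cyanaria, Cyanodon}.
Only Cyanaria, Cyanodon, Stenops, and Zygax show the derived state '-' for C2, supporting them as a clade.
C3: derived state '-' in Cyanaria, Cyanodon, and Zygax only — synapomorphy for {Cyanaria, Cyanodon, Zygax}.
Most parsimonious ingroup topology: ((((Cyanaria,Cyanodon),Zygax),Stenops),Neoina).
Changes per character on this tree: C1: 1; C2: 1; C3: 1.
Total = 3.

3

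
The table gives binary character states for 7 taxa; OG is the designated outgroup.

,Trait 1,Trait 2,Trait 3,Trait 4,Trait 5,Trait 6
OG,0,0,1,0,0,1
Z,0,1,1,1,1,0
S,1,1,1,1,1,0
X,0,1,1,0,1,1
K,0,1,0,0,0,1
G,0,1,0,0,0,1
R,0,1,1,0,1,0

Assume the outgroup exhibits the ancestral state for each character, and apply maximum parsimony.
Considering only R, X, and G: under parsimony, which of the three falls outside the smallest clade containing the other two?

G

Character polarity is set by the outgroup: the derived state is whichever differs from the outgroup's state, so for Trait 3, Trait 6 the derived state is '0', and for the remaining characters it is '1'.
Trait 1 (derived state '1') is unique to S (autapomorphy; uninformative for grouping).
Trait 2 (derived state '1') is shared by all ingroup taxa — unites the whole ingroup.
Only G and K show the derived state '0' for Trait 3, supporting them as a clade.
Trait 4: derived state '1' in S and Z only — synapomorphy for {S, Z}.
Trait 5 (derived state '1') is shared by R, S, X, and Z — a synapomorphy uniting that clade.
Only R, S, and Z show the derived state '0' for Trait 6, supporting them as a clade.
Most parsimonious ingroup topology: ((((Z,S),R),X),(K,G)).
X and R share a more recent common ancestor with each other than either does with G, so G is the least closely related of the three.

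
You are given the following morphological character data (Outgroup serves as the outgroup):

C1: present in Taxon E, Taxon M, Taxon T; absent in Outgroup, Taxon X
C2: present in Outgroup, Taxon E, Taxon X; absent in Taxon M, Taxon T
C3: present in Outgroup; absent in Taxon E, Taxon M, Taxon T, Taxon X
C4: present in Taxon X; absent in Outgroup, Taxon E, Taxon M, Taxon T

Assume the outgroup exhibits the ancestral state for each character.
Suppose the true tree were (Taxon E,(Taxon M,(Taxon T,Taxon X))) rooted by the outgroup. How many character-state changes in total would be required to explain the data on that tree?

Map each character onto (Taxon E,(Taxon M,(Taxon T,Taxon X))) (rooted by Outgroup) and count the minimum state changes it requires (Fitch parsimony):
C1: 2; C2: 2; C3: 1; C4: 1.
Total tree length = 6.

6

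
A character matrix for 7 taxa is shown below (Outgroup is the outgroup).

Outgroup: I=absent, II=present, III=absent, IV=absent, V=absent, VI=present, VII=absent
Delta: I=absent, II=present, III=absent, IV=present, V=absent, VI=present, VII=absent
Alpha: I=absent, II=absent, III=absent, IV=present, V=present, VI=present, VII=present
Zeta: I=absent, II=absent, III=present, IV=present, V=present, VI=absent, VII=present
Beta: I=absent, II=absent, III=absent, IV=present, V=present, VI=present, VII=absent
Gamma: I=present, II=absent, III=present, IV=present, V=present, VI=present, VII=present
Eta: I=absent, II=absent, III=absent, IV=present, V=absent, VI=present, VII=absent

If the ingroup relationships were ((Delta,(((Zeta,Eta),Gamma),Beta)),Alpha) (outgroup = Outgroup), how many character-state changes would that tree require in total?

13

Map each character onto ((Delta,(((Zeta,Eta),Gamma),Beta)),Alpha) (rooted by Outgroup) and count the minimum state changes it requires (Fitch parsimony):
I: 1; II: 2; III: 2; IV: 1; V: 3; VI: 1; VII: 3.
Total tree length = 13.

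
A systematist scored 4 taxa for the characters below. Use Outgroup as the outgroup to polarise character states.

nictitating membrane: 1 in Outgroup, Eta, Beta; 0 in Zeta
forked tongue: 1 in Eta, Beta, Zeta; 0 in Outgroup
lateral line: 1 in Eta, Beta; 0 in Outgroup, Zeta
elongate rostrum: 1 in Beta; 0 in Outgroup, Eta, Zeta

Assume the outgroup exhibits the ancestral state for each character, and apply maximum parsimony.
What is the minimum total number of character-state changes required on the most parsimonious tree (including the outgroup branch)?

Character polarity is set by the outgroup: the derived state is whichever differs from the outgroup's state, so for nictitating membrane the derived state is '0', and for the remaining characters it is '1'.
nictitating membrane (derived state '0') is unique to Zeta (autapomorphy; uninformative for grouping).
forked tongue (derived state '1') is shared by all ingroup taxa — unites the whole ingroup.
lateral line (derived state '1') is shared by Beta and Eta — a synapomorphy uniting that clade.
elongate rostrum (derived state '1') is unique to Beta (autapomorphy; uninformative for grouping).
Most parsimonious ingroup topology: ((Eta,Beta),Zeta).
Changes per character on this tree: nictitating membrane: 1; forked tongue: 1; lateral line: 1; elongate rostrum: 1.
Total = 4.

4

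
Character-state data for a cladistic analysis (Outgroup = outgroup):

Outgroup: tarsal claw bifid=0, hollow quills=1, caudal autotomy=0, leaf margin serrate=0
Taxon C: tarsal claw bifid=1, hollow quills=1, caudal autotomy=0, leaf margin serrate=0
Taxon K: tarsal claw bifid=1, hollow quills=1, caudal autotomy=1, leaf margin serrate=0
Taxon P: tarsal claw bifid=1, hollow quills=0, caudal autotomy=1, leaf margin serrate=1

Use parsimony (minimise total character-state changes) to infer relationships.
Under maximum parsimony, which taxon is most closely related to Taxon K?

Taxon P

Character polarity is set by the outgroup: the derived state is whichever differs from the outgroup's state, so for hollow quills the derived state is '0', and for the remaining characters it is '1'.
All ingroup taxa share the derived state '1' for tarsal claw bifid; it defines the ingroup but does not resolve relationships within it.
hollow quills: derived state '0' in Taxon P only — an autapomorphy, so it tells us nothing about relationships among taxa.
caudal autotomy: derived state '1' in Taxon K and Taxon P only — synapomorphy for {Taxon K, Taxon P}.
leaf margin serrate (derived state '1') is unique to Taxon P (autapomorphy; uninformative for grouping).
Most parsimonious ingroup topology: (Taxon C,(Taxon K,Taxon P)).
Taxon K and Taxon P form a cherry on this tree, so they are sister taxa.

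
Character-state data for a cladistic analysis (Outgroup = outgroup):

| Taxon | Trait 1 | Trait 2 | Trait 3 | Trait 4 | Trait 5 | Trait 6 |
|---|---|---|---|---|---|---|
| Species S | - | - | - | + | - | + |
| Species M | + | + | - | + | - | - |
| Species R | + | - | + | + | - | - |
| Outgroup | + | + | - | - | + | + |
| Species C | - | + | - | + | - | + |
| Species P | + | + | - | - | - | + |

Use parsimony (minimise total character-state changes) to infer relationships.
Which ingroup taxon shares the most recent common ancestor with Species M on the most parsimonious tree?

Character polarity is set by the outgroup: the derived state is whichever differs from the outgroup's state, so for Trait 1, Trait 2, Trait 5, Trait 6 the derived state is '-', and for the remaining characters it is '+'.
Trait 1 (derived state '-') is shared by Species C and Species S — a synapomorphy uniting that clade.
Trait 2 (state '-') occurs in Species R and Species S but conflicts with the nesting implied by the other characters — most parsimoniously interpreted as homoplasy.
Trait 3 (derived state '+') is unique to Species R (autapomorphy; uninformative for grouping).
Only Species C, Species M, Species R, and Species S show the derived state '+' for Trait 4, supporting them as a clade.
Trait 5 (derived state '-') is shared by all ingroup taxa — unites the whole ingroup.
Only Species M and Species R show the derived state '-' for Trait 6, supporting them as a clade.
Most parsimonious ingroup topology: (((Species C,Species S),(Species M,Species R)),Species P).
Species M and Species R form a cherry on this tree, so they are sister taxa.

Species R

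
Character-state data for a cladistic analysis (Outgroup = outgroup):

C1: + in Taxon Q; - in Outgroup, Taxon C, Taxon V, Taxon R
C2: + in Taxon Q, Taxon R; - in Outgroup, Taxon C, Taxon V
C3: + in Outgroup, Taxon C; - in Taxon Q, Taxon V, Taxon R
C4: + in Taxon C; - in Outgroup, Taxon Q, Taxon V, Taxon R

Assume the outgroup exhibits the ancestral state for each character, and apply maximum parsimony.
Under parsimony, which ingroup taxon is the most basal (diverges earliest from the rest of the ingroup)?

Taxon C

Character polarity is set by the outgroup: the derived state is whichever differs from the outgroup's state, so for C3 the derived state is '-', and for the remaining characters it is '+'.
C1 (derived state '+') is unique to Taxon Q (autapomorphy; uninformative for grouping).
C2: derived state '+' in Taxon Q and Taxon R only — synapomorphy for {Taxon Q, Taxon R}.
C3 (derived state '-') is shared by Taxon Q, Taxon R, and Taxon V — a synapomorphy uniting that clade.
C4 (derived state '+') is unique to Taxon C (autapomorphy; uninformative for grouping).
Most parsimonious ingroup topology: ((Taxon V,(Taxon Q,Taxon R)),Taxon C).
Taxon C is sister to the clade containing all other ingroup taxa, so it is the earliest-diverging (most basal) ingroup lineage.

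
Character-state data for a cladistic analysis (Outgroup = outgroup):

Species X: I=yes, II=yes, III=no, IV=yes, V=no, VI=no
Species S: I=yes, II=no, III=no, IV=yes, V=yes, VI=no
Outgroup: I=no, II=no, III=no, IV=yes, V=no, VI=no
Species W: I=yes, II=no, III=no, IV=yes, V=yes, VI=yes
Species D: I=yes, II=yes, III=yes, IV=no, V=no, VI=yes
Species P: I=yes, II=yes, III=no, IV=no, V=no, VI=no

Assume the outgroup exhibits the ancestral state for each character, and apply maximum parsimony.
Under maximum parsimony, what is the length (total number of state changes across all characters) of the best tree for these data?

7

Character polarity is set by the outgroup: the derived state is whichever differs from the outgroup's state, so for IV the derived state is 'no', and for the remaining characters it is 'yes'.
I (derived state 'yes') is shared by all ingroup taxa — unites the whole ingroup.
II: derived state 'yes' in Species D, Species P, and Species X only — synapomorphy for {Species D, Species P, Species X}.
III: derived state 'yes' in Species D only — an autapomorphy, so it tells us nothing about relationships among taxa.
IV (derived state 'no') is shared by Species D and Species P — a synapomorphy uniting that clade.
V: derived state 'yes' in Species S and Species W only — synapomorphy for {Species S, Species W}.
VI (state 'yes') occurs in Species D and Species W but conflicts with the nesting implied by the other characters — most parsimoniously interpreted as homoplasy.
Most parsimonious ingroup topology: (((Species D,Species P),Species X),(Species S,Species W)).
Changes per character on this tree: I: 1; II: 1; III: 1; IV: 1; V: 1; VI: 2.
Total = 7.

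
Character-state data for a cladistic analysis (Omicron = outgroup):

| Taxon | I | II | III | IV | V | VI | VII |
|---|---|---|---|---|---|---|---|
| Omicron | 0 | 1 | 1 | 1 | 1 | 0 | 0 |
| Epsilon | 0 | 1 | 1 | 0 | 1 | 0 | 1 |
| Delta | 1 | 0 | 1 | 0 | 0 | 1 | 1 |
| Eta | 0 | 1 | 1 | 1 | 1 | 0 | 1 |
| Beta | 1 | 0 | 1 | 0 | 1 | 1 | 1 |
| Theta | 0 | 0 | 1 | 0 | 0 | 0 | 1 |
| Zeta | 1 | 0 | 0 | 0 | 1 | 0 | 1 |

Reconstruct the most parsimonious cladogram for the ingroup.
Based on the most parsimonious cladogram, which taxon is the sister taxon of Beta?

Delta

Character polarity is set by the outgroup: the derived state is whichever differs from the outgroup's state, so for II, III, IV, V the derived state is '0', and for the remaining characters it is '1'.
I: derived state '1' in Beta, Delta, and Zeta only — synapomorphy for {Beta, Delta, Zeta}.
II (derived state '0') is shared by Beta, Delta, Theta, and Zeta — a synapomorphy uniting that clade.
III: derived state '0' in Zeta only — an autapomorphy, so it tells us nothing about relationships among taxa.
IV (derived state '0') is shared by Beta, Delta, Epsilon, Theta, and Zeta — a synapomorphy uniting that clade.
V (state '0') occurs in Delta and Theta but conflicts with the nesting implied by the other characters — most parsimoniously interpreted as homoplasy.
VI: derived state '1' in Beta and Delta only — synapomorphy for {Beta, Delta}.
All ingroup taxa share the derived state '1' for VII; it defines the ingroup but does not resolve relationships within it.
Most parsimonious ingroup topology: ((Epsilon,(((Delta,Beta),Zeta),Theta)),Eta).
Beta and Delta form a cherry on this tree, so they are sister taxa.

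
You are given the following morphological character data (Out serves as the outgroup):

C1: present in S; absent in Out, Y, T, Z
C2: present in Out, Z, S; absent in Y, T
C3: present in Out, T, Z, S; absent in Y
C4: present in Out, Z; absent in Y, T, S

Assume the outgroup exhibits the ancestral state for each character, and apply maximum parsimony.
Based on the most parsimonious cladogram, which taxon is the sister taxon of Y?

Character polarity is set by the outgroup: the derived state is whichever differs from the outgroup's state, so for C2, C3, C4 the derived state is 'absent', and for the remaining characters it is 'present'.
C1: derived state 'present' in S only — an autapomorphy, so it tells us nothing about relationships among taxa.
C2: derived state 'absent' in T and Y only — synapomorphy for {T, Y}.
C3: derived state 'absent' in Y only — an autapomorphy, so it tells us nothing about relationships among taxa.
C4 (derived state 'absent') is shared by S, T, and Y — a synapomorphy uniting that clade.
Most parsimonious ingroup topology: (((Y,T),S),Z).
Y and T form a cherry on this tree, so they are sister taxa.

T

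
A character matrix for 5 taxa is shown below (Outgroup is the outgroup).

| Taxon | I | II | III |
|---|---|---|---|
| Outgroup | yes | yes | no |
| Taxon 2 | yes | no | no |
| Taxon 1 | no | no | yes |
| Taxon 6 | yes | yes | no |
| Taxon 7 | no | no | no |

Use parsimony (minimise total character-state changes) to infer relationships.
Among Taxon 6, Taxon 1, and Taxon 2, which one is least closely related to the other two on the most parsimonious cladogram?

Character polarity is set by the outgroup: the derived state is whichever differs from the outgroup's state, so for I, II the derived state is 'no', and for the remaining characters it is 'yes'.
I (derived state 'no') is shared by Taxon 1 and Taxon 7 — a synapomorphy uniting that clade.
Only Taxon 1, Taxon 2, and Taxon 7 show the derived state 'no' for II, supporting them as a clade.
III: derived state 'yes' in Taxon 1 only — an autapomorphy, so it tells us nothing about relationships among taxa.
Most parsimonious ingroup topology: ((Taxon 2,(Taxon 1,Taxon 7)),Taxon 6).
Taxon 2 and Taxon 1 share a more recent common ancestor with each other than either does with Taxon 6, so Taxon 6 is the least closely related of the three.

Taxon 6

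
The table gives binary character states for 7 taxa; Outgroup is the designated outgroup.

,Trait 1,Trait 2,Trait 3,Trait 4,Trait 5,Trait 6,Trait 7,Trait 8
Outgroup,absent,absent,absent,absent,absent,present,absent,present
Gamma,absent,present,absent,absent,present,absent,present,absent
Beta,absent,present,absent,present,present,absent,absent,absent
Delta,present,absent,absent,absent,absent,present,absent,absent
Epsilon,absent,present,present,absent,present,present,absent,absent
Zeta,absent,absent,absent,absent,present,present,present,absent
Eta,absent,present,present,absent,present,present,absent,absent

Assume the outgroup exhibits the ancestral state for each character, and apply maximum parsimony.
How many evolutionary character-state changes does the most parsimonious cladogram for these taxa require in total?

Character polarity is set by the outgroup: the derived state is whichever differs from the outgroup's state, so for Trait 6, Trait 8 the derived state is 'absent', and for the remaining characters it is 'present'.
Trait 1 (derived state 'present') is unique to Delta (autapomorphy; uninformative for grouping).
Only Beta, Epsilon, Eta, and Gamma show the derived state 'present' for Trait 2, supporting them as a clade.
Trait 3: derived state 'present' in Epsilon and Eta only — synapomorphy for {Epsilon, Eta}.
Trait 4: derived state 'present' in Beta only — an autapomorphy, so it tells us nothing about relationships among taxa.
Trait 5 (derived state 'present') is shared by Beta, Epsilon, Eta, Gamma, and Zeta — a synapomorphy uniting that clade.
Trait 6: derived state 'absent' in Beta and Gamma only — synapomorphy for {Beta, Gamma}.
Trait 7 (state 'present') occurs in Gamma and Zeta but conflicts with the nesting implied by the other characters — most parsimoniously interpreted as homoplasy.
All ingroup taxa share the derived state 'absent' for Trait 8; it defines the ingroup but does not resolve relationships within it.
Most parsimonious ingroup topology: ((((Gamma,Beta),(Epsilon,Eta)),Zeta),Delta).
Changes per character on this tree: Trait 1: 1; Trait 2: 1; Trait 3: 1; Trait 4: 1; Trait 5: 1; Trait 6: 1; Trait 7: 2; Trait 8: 1.
Total = 9.

9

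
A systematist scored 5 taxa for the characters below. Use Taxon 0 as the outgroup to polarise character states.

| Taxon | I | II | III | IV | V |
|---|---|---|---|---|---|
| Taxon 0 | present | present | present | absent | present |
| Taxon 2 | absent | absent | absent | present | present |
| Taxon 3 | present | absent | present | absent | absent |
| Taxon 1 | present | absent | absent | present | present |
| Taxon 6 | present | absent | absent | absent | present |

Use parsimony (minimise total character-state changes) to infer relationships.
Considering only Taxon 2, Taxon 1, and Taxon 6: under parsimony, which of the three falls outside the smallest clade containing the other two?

Taxon 6

Character polarity is set by the outgroup: the derived state is whichever differs from the outgroup's state, so for I, II, III, V the derived state is 'absent', and for the remaining characters it is 'present'.
I (derived state 'absent') is unique to Taxon 2 (autapomorphy; uninformative for grouping).
All ingroup taxa share the derived state 'absent' for II; it defines the ingroup but does not resolve relationships within it.
III (derived state 'absent') is shared by Taxon 1, Taxon 2, and Taxon 6 — a synapomorphy uniting that clade.
IV (derived state 'present') is shared by Taxon 1 and Taxon 2 — a synapomorphy uniting that clade.
V: derived state 'absent' in Taxon 3 only — an autapomorphy, so it tells us nothing about relationships among taxa.
Most parsimonious ingroup topology: (((Taxon 2,Taxon 1),Taxon 6),Taxon 3).
Taxon 1 and Taxon 2 share a more recent common ancestor with each other than either does with Taxon 6, so Taxon 6 is the least closely related of the three.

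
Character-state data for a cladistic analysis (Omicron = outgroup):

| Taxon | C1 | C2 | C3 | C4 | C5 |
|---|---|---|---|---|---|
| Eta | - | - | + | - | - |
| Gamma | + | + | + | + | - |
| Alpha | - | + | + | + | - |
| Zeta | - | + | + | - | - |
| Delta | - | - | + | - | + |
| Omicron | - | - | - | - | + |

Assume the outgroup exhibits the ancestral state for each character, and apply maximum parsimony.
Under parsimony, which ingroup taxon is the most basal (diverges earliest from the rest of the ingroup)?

Delta

Character polarity is set by the outgroup: the derived state is whichever differs from the outgroup's state, so for C5 the derived state is '-', and for the remaining characters it is '+'.
C1: derived state '+' in Gamma only — an autapomorphy, so it tells us nothing about relationships among taxa.
Only Alpha, Gamma, and Zeta show the derived state '+' for C2, supporting them as a clade.
All ingroup taxa share the derived state '+' for C3; it defines the ingroup but does not resolve relationships within it.
C4 (derived state '+') is shared by Alpha and Gamma — a synapomorphy uniting that clade.
C5: derived state '-' in Alpha, Eta, Gamma, and Zeta only — synapomorphy for {Alpha, Eta, Gamma, Zeta}.
Most parsimonious ingroup topology: ((((Gamma,Alpha),Zeta),Eta),Delta).
Delta is sister to the clade containing all other ingroup taxa, so it is the earliest-diverging (most basal) ingroup lineage.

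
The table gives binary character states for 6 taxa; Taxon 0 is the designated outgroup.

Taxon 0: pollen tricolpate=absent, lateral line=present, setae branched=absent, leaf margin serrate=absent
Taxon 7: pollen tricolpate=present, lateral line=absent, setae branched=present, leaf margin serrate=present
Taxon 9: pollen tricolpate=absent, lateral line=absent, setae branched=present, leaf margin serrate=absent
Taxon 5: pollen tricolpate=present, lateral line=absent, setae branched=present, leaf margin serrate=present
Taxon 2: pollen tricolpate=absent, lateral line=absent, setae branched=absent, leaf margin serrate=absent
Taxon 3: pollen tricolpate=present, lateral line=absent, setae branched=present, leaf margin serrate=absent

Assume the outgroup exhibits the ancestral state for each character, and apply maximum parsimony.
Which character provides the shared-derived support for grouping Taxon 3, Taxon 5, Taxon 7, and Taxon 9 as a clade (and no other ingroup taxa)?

Character polarity is set by the outgroup: the derived state is whichever differs from the outgroup's state, so for lateral line the derived state is 'absent', and for the remaining characters it is 'present'.
Only Taxon 3, Taxon 5, and Taxon 7 show the derived state 'present' for pollen tricolpate, supporting them as a clade.
All ingroup taxa share the derived state 'absent' for lateral line; it defines the ingroup but does not resolve relationships within it.
Only Taxon 3, Taxon 5, Taxon 7, and Taxon 9 show the derived state 'present' for setae branched, supporting them as a clade.
leaf margin serrate: derived state 'present' in Taxon 5 and Taxon 7 only — synapomorphy for {Taxon 5, Taxon 7}.
Most parsimonious ingroup topology: ((((Taxon 7,Taxon 5),Taxon 3),Taxon 9),Taxon 2).
The clade {Taxon 3, Taxon 5, Taxon 7, Taxon 9} is supported by setae branched: its derived state 'present' occurs in exactly those taxa and in no other taxon (including the outgroup).

setae branched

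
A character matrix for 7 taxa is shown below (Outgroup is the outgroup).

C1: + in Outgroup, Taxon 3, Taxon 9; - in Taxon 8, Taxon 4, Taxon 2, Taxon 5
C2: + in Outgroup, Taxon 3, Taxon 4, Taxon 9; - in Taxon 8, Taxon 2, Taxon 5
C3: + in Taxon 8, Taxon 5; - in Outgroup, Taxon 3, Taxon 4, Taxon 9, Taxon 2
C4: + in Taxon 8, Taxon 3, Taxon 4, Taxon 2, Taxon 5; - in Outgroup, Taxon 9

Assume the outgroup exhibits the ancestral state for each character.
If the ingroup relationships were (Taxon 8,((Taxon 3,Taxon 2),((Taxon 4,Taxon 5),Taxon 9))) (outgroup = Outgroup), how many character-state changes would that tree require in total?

Map each character onto (Taxon 8,((Taxon 3,Taxon 2),((Taxon 4,Taxon 5),Taxon 9))) (rooted by Outgroup) and count the minimum state changes it requires (Fitch parsimony):
C1: 3; C2: 3; C3: 2; C4: 2.
Total tree length = 10.

10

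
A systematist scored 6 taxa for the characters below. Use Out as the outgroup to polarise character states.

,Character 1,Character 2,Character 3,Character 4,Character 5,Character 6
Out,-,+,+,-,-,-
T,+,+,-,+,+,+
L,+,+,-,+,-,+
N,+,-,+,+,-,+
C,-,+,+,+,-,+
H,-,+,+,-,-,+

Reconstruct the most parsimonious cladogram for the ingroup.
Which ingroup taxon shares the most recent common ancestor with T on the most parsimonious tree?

L

Character polarity is set by the outgroup: the derived state is whichever differs from the outgroup's state, so for Character 2, Character 3 the derived state is '-', and for the remaining characters it is '+'.
Only L, N, and T show the derived state '+' for Character 1, supporting them as a clade.
Character 2 (derived state '-') is unique to N (autapomorphy; uninformative for grouping).
Only L and T show the derived state '-' for Character 3, supporting them as a clade.
Only C, L, N, and T show the derived state '+' for Character 4, supporting them as a clade.
Character 5: derived state '+' in T only — an autapomorphy, so it tells us nothing about relationships among taxa.
Character 6 (derived state '+') is shared by all ingroup taxa — unites the whole ingroup.
Most parsimonious ingroup topology: ((((T,L),N),C),H).
T and L form a cherry on this tree, so they are sister taxa.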